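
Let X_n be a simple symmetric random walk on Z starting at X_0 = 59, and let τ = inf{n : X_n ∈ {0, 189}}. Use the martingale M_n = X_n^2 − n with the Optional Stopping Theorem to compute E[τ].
E[τ] = 7670

M_n = X_n^2 − n is a martingale (since E[X_{n+1}^2 | F_n] = X_n^2 + 1). By OST (τ has finite mean in a bounded region), E[M_τ] = E[M_0] = X_0^2 − 0 = 59^2 = 3481. Also E[M_τ] = E[X_τ^2] − E[τ]. The walk exits at 0 or 189, with P(hit 189 first) = 59/189, so E[X_τ^2] = 189^2 · 59/189 + 0 = 11151. Thus E[τ] = E[X_τ^2] − E[M_τ] = 11151 − 3481 = 7670 = 59(189 − 59) = 7670.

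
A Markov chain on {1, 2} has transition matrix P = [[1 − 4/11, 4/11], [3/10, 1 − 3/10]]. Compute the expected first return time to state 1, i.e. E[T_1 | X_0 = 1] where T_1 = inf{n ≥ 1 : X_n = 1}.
E[T_1 | X_0 = 1] = 1/π_1 = 73/33

For an irreducible recurrent Markov chain with stationary distribution π, E[T_i | X_0 = i] = 1/π_i (Kac's formula). Here π_1 = (3/10)/(4/11 + 3/10) = (3/10)/(73/110) = 33/73, so E[T_1 | X_0 = 1] = 1/π_1 = (4/11 + 3/10)/(3/10) = (73/110)/(3/10) = 73/33.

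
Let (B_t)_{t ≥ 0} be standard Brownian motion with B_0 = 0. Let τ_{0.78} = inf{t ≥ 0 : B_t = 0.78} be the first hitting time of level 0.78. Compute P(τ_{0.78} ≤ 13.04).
P(τ_{0.78} ≤ 13.04) = 2(1 − Φ(0.78/√13.04)) = 2(1 − Φ(0.2160)) ≈ 0.8290

By the reflection principle for standard BM, P(τ_b ≤ t) = 2 · P(B_t ≥ b). Since B_t ~ N(0, t), P(B_t ≥ 0.78) = 1 − Φ(0.78/√t) = 1 − Φ(0.78/√13.04) = 1 − Φ(0.2160) ≈ 0.41449. Doubling: P(τ_{0.78} ≤ 13.04) ≈ 2 · 0.41449 = 0.82898 ≈ 0.8290.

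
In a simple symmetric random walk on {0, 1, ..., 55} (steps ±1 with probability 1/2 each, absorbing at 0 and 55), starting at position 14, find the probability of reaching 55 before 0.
P(hit 55 before 0) = 14/55

Let u_k = P(hit 55 before 0 | start at k). Then u_0 = 0, u_55 = 1, and u_k = u_{k-1}/2 + u_{k+1}/2 for 1 ≤ k ≤ 54. This harmonic recurrence is solved by u_k = k/55, giving u_14 = 14/55.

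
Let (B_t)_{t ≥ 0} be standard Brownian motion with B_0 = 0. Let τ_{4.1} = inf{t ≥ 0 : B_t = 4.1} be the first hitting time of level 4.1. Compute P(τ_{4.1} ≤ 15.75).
P(τ_{4.1} ≤ 15.75) = 2(1 − Φ(4.1/√15.75)) = 2(1 − Φ(1.0331)) ≈ 0.3016

By the reflection principle for standard BM, P(τ_b ≤ t) = 2 · P(B_t ≥ b). Since B_t ~ N(0, t), P(B_t ≥ 4.1) = 1 − Φ(4.1/√t) = 1 − Φ(4.1/√15.75) = 1 − Φ(1.0331) ≈ 0.15078. Doubling: P(τ_{4.1} ≤ 15.75) ≈ 2 · 0.15078 = 0.30156 ≈ 0.3016.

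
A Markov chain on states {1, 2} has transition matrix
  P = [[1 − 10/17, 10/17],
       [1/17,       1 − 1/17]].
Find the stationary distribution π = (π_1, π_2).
π_1 = 1/11, π_2 = 10/11

Solve πP = π with π_1 + π_2 = 1. From πP = π: π_1 · (1 − 10/17) + π_2 · 1/17 = π_1 ⇒ π_2 · 1/17 = π_1 · 10/17 ⇒ π_2/π_1 = (10/17)/(1/17) = 10. Together with π_1 + π_2 = 1:
  π_1 = (1/17)/(10/17 + 1/17) = (1/17)/(11/17) = 1/11,
  π_2 = (10/17)/(10/17 + 1/17) = (10/17)/(11/17) = 10/11.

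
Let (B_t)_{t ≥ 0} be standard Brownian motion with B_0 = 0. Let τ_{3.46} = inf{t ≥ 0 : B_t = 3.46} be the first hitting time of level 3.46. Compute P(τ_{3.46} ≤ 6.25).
P(τ_{3.46} ≤ 6.25) = 2(1 − Φ(3.46/√6.25)) = 2(1 − Φ(1.3840)) ≈ 0.1664

By the reflection principle for standard BM, P(τ_b ≤ t) = 2 · P(B_t ≥ b). Since B_t ~ N(0, t), P(B_t ≥ 3.46) = 1 − Φ(3.46/√t) = 1 − Φ(3.46/√6.25) = 1 − Φ(1.3840) ≈ 0.08318. Doubling: P(τ_{3.46} ≤ 6.25) ≈ 2 · 0.08318 = 0.16636 ≈ 0.1664.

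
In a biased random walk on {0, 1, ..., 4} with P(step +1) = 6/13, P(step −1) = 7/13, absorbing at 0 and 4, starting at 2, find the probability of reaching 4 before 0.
P(hit 4 before 0) = (1 − (7/6)^2) / (1 − (7/6)^4) = 36/85

Let u_k denote P(reach 4 before 0 | start at k). Boundary: u_0 = 0, u_4 = 1. Recurrence: u_k = 6/13·u_{k+1} + 7/13·u_{k-1} for 1 ≤ k ≤ 3. Try u_k = A + B·r^k with r = q/p = (7/13)/(6/13) = 7/6. Substitution satisfies the recurrence; boundary conditions give:
  u_k = (1 − r^k) / (1 − r^N) = (1 − (7/6)^2) / (1 − (7/6)^4) = 36/85.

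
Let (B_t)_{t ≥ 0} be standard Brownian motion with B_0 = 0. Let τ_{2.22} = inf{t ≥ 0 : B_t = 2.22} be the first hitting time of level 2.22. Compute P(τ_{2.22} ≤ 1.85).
P(τ_{2.22} ≤ 1.85) = 2(1 − Φ(2.22/√1.85)) = 2(1 − Φ(1.6322)) ≈ 0.1026

By the reflection principle for standard BM, P(τ_b ≤ t) = 2 · P(B_t ≥ b). Since B_t ~ N(0, t), P(B_t ≥ 2.22) = 1 − Φ(2.22/√t) = 1 − Φ(2.22/√1.85) = 1 − Φ(1.6322) ≈ 0.05132. Doubling: P(τ_{2.22} ≤ 1.85) ≈ 2 · 0.05132 = 0.10264 ≈ 0.1026.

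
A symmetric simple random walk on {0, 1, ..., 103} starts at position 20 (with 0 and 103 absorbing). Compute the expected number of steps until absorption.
E[τ | X_0 = 20] = 1660

Let v_k = E[τ | X_0 = k]. Boundary: v_0 = v_103 = 0. Recurrence: v_k = 1 + (v_{k-1} + v_{k+1})/2 for 1 ≤ k ≤ 102. The particular solution to v_k − (v_{k-1} + v_{k+1})/2 = 1 is v_k = −k^2. Adding homogeneous solution A + B k and matching boundaries gives v_k = k (103 − k). Substituting k = 20: v_20 = 20 · 83 = 1660.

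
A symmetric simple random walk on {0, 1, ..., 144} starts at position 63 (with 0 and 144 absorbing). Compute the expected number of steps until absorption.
E[τ | X_0 = 63] = 5103

Let v_k = E[τ | X_0 = k]. Boundary: v_0 = v_144 = 0. Recurrence: v_k = 1 + (v_{k-1} + v_{k+1})/2 for 1 ≤ k ≤ 143. The particular solution to v_k − (v_{k-1} + v_{k+1})/2 = 1 is v_k = −k^2. Adding homogeneous solution A + B k and matching boundaries gives v_k = k (144 − k). Substituting k = 63: v_63 = 63 · 81 = 5103.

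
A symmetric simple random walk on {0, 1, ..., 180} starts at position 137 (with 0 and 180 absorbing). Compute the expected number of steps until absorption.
E[τ | X_0 = 137] = 5891

Let v_k = E[τ | X_0 = k]. Boundary: v_0 = v_180 = 0. Recurrence: v_k = 1 + (v_{k-1} + v_{k+1})/2 for 1 ≤ k ≤ 179. The particular solution to v_k − (v_{k-1} + v_{k+1})/2 = 1 is v_k = −k^2. Adding homogeneous solution A + B k and matching boundaries gives v_k = k (180 − k). Substituting k = 137: v_137 = 137 · 43 = 5891.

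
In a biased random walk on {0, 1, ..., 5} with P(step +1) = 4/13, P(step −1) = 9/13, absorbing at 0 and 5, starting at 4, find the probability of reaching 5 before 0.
P(hit 5 before 0) = (1 − (9/4)^4) / (1 − (9/4)^5) = 5044/11605

Let u_k denote P(reach 5 before 0 | start at k). Boundary: u_0 = 0, u_5 = 1. Recurrence: u_k = 4/13·u_{k+1} + 9/13·u_{k-1} for 1 ≤ k ≤ 4. Try u_k = A + B·r^k with r = q/p = (9/13)/(4/13) = 9/4. Substitution satisfies the recurrence; boundary conditions give:
  u_k = (1 − r^k) / (1 − r^N) = (1 − (9/4)^4) / (1 − (9/4)^5) = 5044/11605.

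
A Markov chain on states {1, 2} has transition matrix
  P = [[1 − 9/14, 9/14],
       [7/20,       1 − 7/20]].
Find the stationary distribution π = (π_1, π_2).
π_1 = 49/139, π_2 = 90/139

Solve πP = π with π_1 + π_2 = 1. From πP = π: π_1 · (1 − 9/14) + π_2 · 7/20 = π_1 ⇒ π_2 · 7/20 = π_1 · 9/14 ⇒ π_2/π_1 = (9/14)/(7/20) = 90/49. Together with π_1 + π_2 = 1:
  π_1 = (7/20)/(9/14 + 7/20) = (7/20)/(139/140) = 49/139,
  π_2 = (9/14)/(9/14 + 7/20) = (9/14)/(139/140) = 90/139.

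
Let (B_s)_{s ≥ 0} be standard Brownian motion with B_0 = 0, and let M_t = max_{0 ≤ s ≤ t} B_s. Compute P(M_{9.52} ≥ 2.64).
P(M_{9.52} ≥ 2.64) = 2·P(B_{9.52} ≥ 2.64) = 2(1 − Φ(2.64/√9.52)) ≈ 0.3922

By the reflection principle for Brownian motion, P(M_t ≥ a) = 2 · P(B_t ≥ a) for a ≥ 0. Since B_t ~ N(0, t), P(B_t ≥ 2.64) = 1 − Φ(2.64/√t) = 1 − Φ(2.64/√9.52) = 1 − Φ(0.8556). So
  P(M_{9.52} ≥ 2.64) = 2(1 − Φ(0.8556)) ≈ 0.3922.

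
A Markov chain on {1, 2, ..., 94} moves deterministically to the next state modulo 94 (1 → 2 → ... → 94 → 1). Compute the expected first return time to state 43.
E[T_43 | X_0 = 43] = 94

The chain cycles deterministically, so starting at state 43 it returns in exactly 94 steps. Equivalently, the stationary distribution is uniform π_j = 1/94 for every state j, so by Kac's formula E[T_43] = 1/π_43 = 94.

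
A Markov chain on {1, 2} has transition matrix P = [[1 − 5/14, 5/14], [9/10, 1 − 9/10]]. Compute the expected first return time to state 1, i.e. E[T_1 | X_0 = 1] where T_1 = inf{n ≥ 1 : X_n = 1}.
E[T_1 | X_0 = 1] = 1/π_1 = 88/63

For an irreducible recurrent Markov chain with stationary distribution π, E[T_i | X_0 = i] = 1/π_i (Kac's formula). Here π_1 = (9/10)/(5/14 + 9/10) = (9/10)/(44/35) = 63/88, so E[T_1 | X_0 = 1] = 1/π_1 = (5/14 + 9/10)/(9/10) = (44/35)/(9/10) = 88/63.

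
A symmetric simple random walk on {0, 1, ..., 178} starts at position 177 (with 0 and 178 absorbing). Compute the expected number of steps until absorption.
E[τ | X_0 = 177] = 177

Let v_k = E[τ | X_0 = k]. Boundary: v_0 = v_178 = 0. Recurrence: v_k = 1 + (v_{k-1} + v_{k+1})/2 for 1 ≤ k ≤ 177. The particular solution to v_k − (v_{k-1} + v_{k+1})/2 = 1 is v_k = −k^2. Adding homogeneous solution A + B k and matching boundaries gives v_k = k (178 − k). Substituting k = 177: v_177 = 177 · 1 = 177.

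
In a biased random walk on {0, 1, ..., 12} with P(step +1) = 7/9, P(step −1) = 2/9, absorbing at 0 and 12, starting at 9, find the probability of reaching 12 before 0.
P(hit 12 before 0) = (1 − (2/7)^9) / (1 − (2/7)^12) = 41316751/41317263

Let u_k denote P(reach 12 before 0 | start at k). Boundary: u_0 = 0, u_12 = 1. Recurrence: u_k = 7/9·u_{k+1} + 2/9·u_{k-1} for 1 ≤ k ≤ 11. Try u_k = A + B·r^k with r = q/p = (2/9)/(7/9) = 2/7. Substitution satisfies the recurrence; boundary conditions give:
  u_k = (1 − r^k) / (1 − r^N) = (1 − (2/7)^9) / (1 − (2/7)^12) = 41316751/41317263.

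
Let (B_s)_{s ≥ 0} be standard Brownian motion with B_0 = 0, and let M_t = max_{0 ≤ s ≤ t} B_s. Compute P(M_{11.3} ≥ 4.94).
P(M_{11.3} ≥ 4.94) = 2·P(B_{11.3} ≥ 4.94) = 2(1 − Φ(4.94/√11.3)) ≈ 0.1417

By the reflection principle for Brownian motion, P(M_t ≥ a) = 2 · P(B_t ≥ a) for a ≥ 0. Since B_t ~ N(0, t), P(B_t ≥ 4.94) = 1 − Φ(4.94/√t) = 1 − Φ(4.94/√11.3) = 1 − Φ(1.4696). So
  P(M_{11.3} ≥ 4.94) = 2(1 − Φ(1.4696)) ≈ 0.1417.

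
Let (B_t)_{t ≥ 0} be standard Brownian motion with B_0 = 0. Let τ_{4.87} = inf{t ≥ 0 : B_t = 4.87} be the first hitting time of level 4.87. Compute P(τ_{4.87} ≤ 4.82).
P(τ_{4.87} ≤ 4.82) = 2(1 − Φ(4.87/√4.82)) = 2(1 − Φ(2.2182)) ≈ 0.0265

By the reflection principle for standard BM, P(τ_b ≤ t) = 2 · P(B_t ≥ b). Since B_t ~ N(0, t), P(B_t ≥ 4.87) = 1 − Φ(4.87/√t) = 1 − Φ(4.87/√4.82) = 1 − Φ(2.2182) ≈ 0.01327. Doubling: P(τ_{4.87} ≤ 4.82) ≈ 2 · 0.01327 = 0.02654 ≈ 0.0265.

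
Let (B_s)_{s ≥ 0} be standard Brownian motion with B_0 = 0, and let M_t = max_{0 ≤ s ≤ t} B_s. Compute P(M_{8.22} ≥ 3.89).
P(M_{8.22} ≥ 3.89) = 2·P(B_{8.22} ≥ 3.89) = 2(1 − Φ(3.89/√8.22)) ≈ 0.1748

By the reflection principle for Brownian motion, P(M_t ≥ a) = 2 · P(B_t ≥ a) for a ≥ 0. Since B_t ~ N(0, t), P(B_t ≥ 3.89) = 1 − Φ(3.89/√t) = 1 − Φ(3.89/√8.22) = 1 − Φ(1.3568). So
  P(M_{8.22} ≥ 3.89) = 2(1 − Φ(1.3568)) ≈ 0.1748.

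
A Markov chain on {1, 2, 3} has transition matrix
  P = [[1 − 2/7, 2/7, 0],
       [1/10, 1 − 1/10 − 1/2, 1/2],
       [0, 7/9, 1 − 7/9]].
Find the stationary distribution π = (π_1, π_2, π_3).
π = (49/279, 140/279, 10/31)

This is a birth-death chain on three states, which satisfies detailed balance: π_1 · P_{12} = π_2 · P_{21} and π_2 · P_{23} = π_3 · P_{32}.
From π_1 · 2/7 = π_2 · 1/10: π_2/π_1 = (2/7)/(1/10) = 20/7.
From π_2 · 1/2 = π_3 · 7/9: π_3/π_2 = (1/2)/(7/9) = 9/14.
Take π_1 proportional to 1; then unnormalized π = (1, 20/7, 90/49). Normalize by dividing by the sum 279/49:
  π = (49/279, 140/279, 10/31).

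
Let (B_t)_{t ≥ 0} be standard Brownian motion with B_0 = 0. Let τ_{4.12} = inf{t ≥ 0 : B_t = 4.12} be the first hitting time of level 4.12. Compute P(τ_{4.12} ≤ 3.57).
P(τ_{4.12} ≤ 3.57) = 2(1 − Φ(4.12/√3.57)) = 2(1 − Φ(2.1805)) ≈ 0.0292

By the reflection principle for standard BM, P(τ_b ≤ t) = 2 · P(B_t ≥ b). Since B_t ~ N(0, t), P(B_t ≥ 4.12) = 1 − Φ(4.12/√t) = 1 − Φ(4.12/√3.57) = 1 − Φ(2.1805) ≈ 0.01461. Doubling: P(τ_{4.12} ≤ 3.57) ≈ 2 · 0.01461 = 0.02922 ≈ 0.0292.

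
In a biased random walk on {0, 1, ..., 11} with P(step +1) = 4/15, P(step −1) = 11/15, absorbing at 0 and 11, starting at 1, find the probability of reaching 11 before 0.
P(hit 11 before 0) = (1 − (11/4)^1) / (1 − (11/4)^11) = 1048576/40758210901

Let u_k denote P(reach 11 before 0 | start at k). Boundary: u_0 = 0, u_11 = 1. Recurrence: u_k = 4/15·u_{k+1} + 11/15·u_{k-1} for 1 ≤ k ≤ 10. Try u_k = A + B·r^k with r = q/p = (11/15)/(4/15) = 11/4. Substitution satisfies the recurrence; boundary conditions give:
  u_k = (1 − r^k) / (1 − r^N) = (1 − (11/4)^1) / (1 − (11/4)^11) = 1048576/40758210901.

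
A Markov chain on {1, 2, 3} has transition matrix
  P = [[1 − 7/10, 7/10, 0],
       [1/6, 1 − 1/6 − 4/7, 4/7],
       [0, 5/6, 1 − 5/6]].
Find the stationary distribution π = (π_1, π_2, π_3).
π = (25/202, 105/202, 36/101)

This is a birth-death chain on three states, which satisfies detailed balance: π_1 · P_{12} = π_2 · P_{21} and π_2 · P_{23} = π_3 · P_{32}.
From π_1 · 7/10 = π_2 · 1/6: π_2/π_1 = (7/10)/(1/6) = 21/5.
From π_2 · 4/7 = π_3 · 5/6: π_3/π_2 = (4/7)/(5/6) = 24/35.
Take π_1 proportional to 1; then unnormalized π = (1, 21/5, 72/25). Normalize by dividing by the sum 202/25:
  π = (25/202, 105/202, 36/101).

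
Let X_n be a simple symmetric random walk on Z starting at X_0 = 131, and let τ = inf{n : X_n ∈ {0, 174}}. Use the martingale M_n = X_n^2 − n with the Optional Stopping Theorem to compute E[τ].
E[τ] = 5633

M_n = X_n^2 − n is a martingale (since E[X_{n+1}^2 | F_n] = X_n^2 + 1). By OST (τ has finite mean in a bounded region), E[M_τ] = E[M_0] = X_0^2 − 0 = 131^2 = 17161. Also E[M_τ] = E[X_τ^2] − E[τ]. The walk exits at 0 or 174, with P(hit 174 first) = 131/174, so E[X_τ^2] = 174^2 · 131/174 + 0 = 22794. Thus E[τ] = E[X_τ^2] − E[M_τ] = 22794 − 17161 = 5633 = 131(174 − 131) = 5633.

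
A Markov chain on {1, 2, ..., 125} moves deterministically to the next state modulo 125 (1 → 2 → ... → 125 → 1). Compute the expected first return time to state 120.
E[T_120 | X_0 = 120] = 125

The chain cycles deterministically, so starting at state 120 it returns in exactly 125 steps. Equivalently, the stationary distribution is uniform π_j = 1/125 for every state j, so by Kac's formula E[T_120] = 1/π_120 = 125.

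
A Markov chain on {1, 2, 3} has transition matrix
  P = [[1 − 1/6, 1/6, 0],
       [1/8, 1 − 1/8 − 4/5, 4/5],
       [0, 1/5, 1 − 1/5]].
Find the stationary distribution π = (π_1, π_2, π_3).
π = (3/23, 4/23, 16/23)

This is a birth-death chain on three states, which satisfies detailed balance: π_1 · P_{12} = π_2 · P_{21} and π_2 · P_{23} = π_3 · P_{32}.
From π_1 · 1/6 = π_2 · 1/8: π_2/π_1 = (1/6)/(1/8) = 4/3.
From π_2 · 4/5 = π_3 · 1/5: π_3/π_2 = (4/5)/(1/5) = 4.
Take π_1 proportional to 1; then unnormalized π = (1, 4/3, 16/3). Normalize by dividing by the sum 23/3:
  π = (3/23, 4/23, 16/23).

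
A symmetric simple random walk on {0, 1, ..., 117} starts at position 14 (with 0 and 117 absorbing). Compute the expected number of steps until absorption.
E[τ | X_0 = 14] = 1442

Let v_k = E[τ | X_0 = k]. Boundary: v_0 = v_117 = 0. Recurrence: v_k = 1 + (v_{k-1} + v_{k+1})/2 for 1 ≤ k ≤ 116. The particular solution to v_k − (v_{k-1} + v_{k+1})/2 = 1 is v_k = −k^2. Adding homogeneous solution A + B k and matching boundaries gives v_k = k (117 − k). Substituting k = 14: v_14 = 14 · 103 = 1442.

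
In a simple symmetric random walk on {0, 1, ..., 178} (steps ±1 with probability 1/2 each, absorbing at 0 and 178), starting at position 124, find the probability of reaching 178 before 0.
P(hit 178 before 0) = 124/178 = 62/89

Let u_k = P(hit 178 before 0 | start at k). Then u_0 = 0, u_178 = 1, and u_k = u_{k-1}/2 + u_{k+1}/2 for 1 ≤ k ≤ 177. This harmonic recurrence is solved by u_k = k/178, giving u_124 = 124/178 = 62/89.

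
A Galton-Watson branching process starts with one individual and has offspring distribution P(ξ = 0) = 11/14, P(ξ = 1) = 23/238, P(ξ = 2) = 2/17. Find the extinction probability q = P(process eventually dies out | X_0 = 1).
q = 1

Mean offspring μ = 0·11/14 + 1·23/238 + 2·2/17 = 79/238 ≤ 1. For μ ≤ 1 with offspring not concentrated at 1, the Galton-Watson process goes extinct almost surely, so q = 1.
(Algebraic check: The pgf is f(s) = 11/14 + 23/238·s + 2/17·s². The extinction probability q is the smallest fixed point of f in [0, 1]. Setting s = f(s):
  2/17·s² + (23/238 − 1)·s + 11/14 = 0
  2/17·s² − (11/14 + 2/17)·s + 11/14 = 0
which factors as (s − 1)·(2/17·s − 11/14) = 0, giving roots s = 1 and s = (11/14)/(2/17) = 187/28. Since 187/28 ≥ 1, the smallest root in [0, 1] is s = 1.)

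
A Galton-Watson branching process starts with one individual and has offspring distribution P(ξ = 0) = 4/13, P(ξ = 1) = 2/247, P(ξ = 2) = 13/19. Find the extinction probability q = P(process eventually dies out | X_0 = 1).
q = 76/169

The pgf is f(s) = 4/13 + 2/247·s + 13/19·s². The extinction probability q is the smallest fixed point of f in [0, 1]. Setting s = f(s):
  13/19·s² + (2/247 − 1)·s + 4/13 = 0
  13/19·s² − (4/13 + 13/19)·s + 4/13 = 0
which factors as (s − 1)·(13/19·s − 4/13) = 0, giving roots s = 1 and s = (4/13)/(13/19) = 76/169.
Mean offspring μ = 2/247 + 2·13/19 = 340/247 > 1 (supercritical), so q < 1. The extinction probability is the smaller root: q = (4/13)/(13/19) = 76/169.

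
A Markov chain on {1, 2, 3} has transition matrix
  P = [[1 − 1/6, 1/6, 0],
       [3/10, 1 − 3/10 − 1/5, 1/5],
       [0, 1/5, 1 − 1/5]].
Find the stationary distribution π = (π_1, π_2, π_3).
π = (9/19, 5/19, 5/19)

This is a birth-death chain on three states, which satisfies detailed balance: π_1 · P_{12} = π_2 · P_{21} and π_2 · P_{23} = π_3 · P_{32}.
From π_1 · 1/6 = π_2 · 3/10: π_2/π_1 = (1/6)/(3/10) = 5/9.
From π_2 · 1/5 = π_3 · 1/5: π_3/π_2 = (1/5)/(1/5) = 1.
Take π_1 proportional to 1; then unnormalized π = (1, 5/9, 5/9). Normalize by dividing by the sum 19/9:
  π = (9/19, 5/19, 5/19).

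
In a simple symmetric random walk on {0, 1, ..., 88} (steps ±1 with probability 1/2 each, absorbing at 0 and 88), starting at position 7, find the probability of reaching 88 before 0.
P(hit 88 before 0) = 7/88

Let u_k = P(hit 88 before 0 | start at k). Then u_0 = 0, u_88 = 1, and u_k = u_{k-1}/2 + u_{k+1}/2 for 1 ≤ k ≤ 87. This harmonic recurrence is solved by u_k = k/88, giving u_7 = 7/88.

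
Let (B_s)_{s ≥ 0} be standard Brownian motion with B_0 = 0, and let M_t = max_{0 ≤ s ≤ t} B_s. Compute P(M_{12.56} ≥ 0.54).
P(M_{12.56} ≥ 0.54) = 2·P(B_{12.56} ≥ 0.54) = 2(1 − Φ(0.54/√12.56)) ≈ 0.8789

By the reflection principle for Brownian motion, P(M_t ≥ a) = 2 · P(B_t ≥ a) for a ≥ 0. Since B_t ~ N(0, t), P(B_t ≥ 0.54) = 1 − Φ(0.54/√t) = 1 − Φ(0.54/√12.56) = 1 − Φ(0.1524). So
  P(M_{12.56} ≥ 0.54) = 2(1 − Φ(0.1524)) ≈ 0.8789.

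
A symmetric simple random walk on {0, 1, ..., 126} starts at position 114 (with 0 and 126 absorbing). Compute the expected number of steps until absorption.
E[τ | X_0 = 114] = 1368

Let v_k = E[τ | X_0 = k]. Boundary: v_0 = v_126 = 0. Recurrence: v_k = 1 + (v_{k-1} + v_{k+1})/2 for 1 ≤ k ≤ 125. The particular solution to v_k − (v_{k-1} + v_{k+1})/2 = 1 is v_k = −k^2. Adding homogeneous solution A + B k and matching boundaries gives v_k = k (126 − k). Substituting k = 114: v_114 = 114 · 12 = 1368.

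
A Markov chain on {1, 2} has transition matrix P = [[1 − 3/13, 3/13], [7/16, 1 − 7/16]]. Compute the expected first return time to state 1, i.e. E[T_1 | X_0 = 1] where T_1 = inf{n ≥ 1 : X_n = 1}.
E[T_1 | X_0 = 1] = 1/π_1 = 139/91

For an irreducible recurrent Markov chain with stationary distribution π, E[T_i | X_0 = i] = 1/π_i (Kac's formula). Here π_1 = (7/16)/(3/13 + 7/16) = (7/16)/(139/208) = 91/139, so E[T_1 | X_0 = 1] = 1/π_1 = (3/13 + 7/16)/(7/16) = (139/208)/(7/16) = 139/91.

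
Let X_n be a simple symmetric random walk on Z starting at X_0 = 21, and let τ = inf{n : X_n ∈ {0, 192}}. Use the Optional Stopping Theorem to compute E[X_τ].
E[X_τ] = 21

X_n is a martingale and τ is a bounded-mean stopping time (indeed τ is finite a.s. with bounded expectation since the walk is in a bounded region). By the OST, E[X_τ] = E[X_0] = 21. Equivalently: E[X_τ] = 192 · P(hit 192 first) + 0 · P(hit 0 first) = 192 · (21/192) = 21.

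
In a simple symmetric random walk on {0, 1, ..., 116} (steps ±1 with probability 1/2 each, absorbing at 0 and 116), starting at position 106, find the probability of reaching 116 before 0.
P(hit 116 before 0) = 106/116 = 53/58

Let u_k = P(hit 116 before 0 | start at k). Then u_0 = 0, u_116 = 1, and u_k = u_{k-1}/2 + u_{k+1}/2 for 1 ≤ k ≤ 115. This harmonic recurrence is solved by u_k = k/116, giving u_106 = 106/116 = 53/58.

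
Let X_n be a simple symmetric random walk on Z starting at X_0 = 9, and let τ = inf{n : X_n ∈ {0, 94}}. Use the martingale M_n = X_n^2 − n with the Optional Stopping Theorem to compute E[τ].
E[τ] = 765

M_n = X_n^2 − n is a martingale (since E[X_{n+1}^2 | F_n] = X_n^2 + 1). By OST (τ has finite mean in a bounded region), E[M_τ] = E[M_0] = X_0^2 − 0 = 9^2 = 81. Also E[M_τ] = E[X_τ^2] − E[τ]. The walk exits at 0 or 94, with P(hit 94 first) = 9/94, so E[X_τ^2] = 94^2 · 9/94 + 0 = 846. Thus E[τ] = E[X_τ^2] − E[M_τ] = 846 − 81 = 765 = 9(94 − 9) = 765.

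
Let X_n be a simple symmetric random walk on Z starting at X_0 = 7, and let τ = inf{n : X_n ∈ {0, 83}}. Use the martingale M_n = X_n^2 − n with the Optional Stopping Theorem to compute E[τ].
E[τ] = 532

M_n = X_n^2 − n is a martingale (since E[X_{n+1}^2 | F_n] = X_n^2 + 1). By OST (τ has finite mean in a bounded region), E[M_τ] = E[M_0] = X_0^2 − 0 = 7^2 = 49. Also E[M_τ] = E[X_τ^2] − E[τ]. The walk exits at 0 or 83, with P(hit 83 first) = 7/83, so E[X_τ^2] = 83^2 · 7/83 + 0 = 581. Thus E[τ] = E[X_τ^2] − E[M_τ] = 581 − 49 = 532 = 7(83 − 7) = 532.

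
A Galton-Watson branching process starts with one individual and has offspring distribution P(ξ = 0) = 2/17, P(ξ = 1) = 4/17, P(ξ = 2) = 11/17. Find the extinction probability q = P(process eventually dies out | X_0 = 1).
q = 2/11

The pgf is f(s) = 2/17 + 4/17·s + 11/17·s². The extinction probability q is the smallest fixed point of f in [0, 1]. Setting s = f(s):
  11/17·s² + (4/17 − 1)·s + 2/17 = 0
  11/17·s² − (2/17 + 11/17)·s + 2/17 = 0
which factors as (s − 1)·(11/17·s − 2/17) = 0, giving roots s = 1 and s = (2/17)/(11/17) = 2/11.
Mean offspring μ = 4/17 + 2·11/17 = 26/17 > 1 (supercritical), so q < 1. The extinction probability is the smaller root: q = (2/17)/(11/17) = 2/11.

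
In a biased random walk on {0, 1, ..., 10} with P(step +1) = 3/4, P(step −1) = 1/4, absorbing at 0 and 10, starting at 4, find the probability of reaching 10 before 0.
P(hit 10 before 0) = (1 − (1/3)^4) / (1 − (1/3)^10) = 7290/7381

Let u_k denote P(reach 10 before 0 | start at k). Boundary: u_0 = 0, u_10 = 1. Recurrence: u_k = 3/4·u_{k+1} + 1/4·u_{k-1} for 1 ≤ k ≤ 9. Try u_k = A + B·r^k with r = q/p = (1/4)/(3/4) = 1/3. Substitution satisfies the recurrence; boundary conditions give:
  u_k = (1 − r^k) / (1 − r^N) = (1 − (1/3)^4) / (1 − (1/3)^10) = 7290/7381.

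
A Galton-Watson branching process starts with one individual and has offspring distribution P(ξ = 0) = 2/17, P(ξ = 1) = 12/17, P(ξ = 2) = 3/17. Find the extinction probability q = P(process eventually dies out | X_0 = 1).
q = 2/3

The pgf is f(s) = 2/17 + 12/17·s + 3/17·s². The extinction probability q is the smallest fixed point of f in [0, 1]. Setting s = f(s):
  3/17·s² + (12/17 − 1)·s + 2/17 = 0
  3/17·s² − (2/17 + 3/17)·s + 2/17 = 0
which factors as (s − 1)·(3/17·s − 2/17) = 0, giving roots s = 1 and s = (2/17)/(3/17) = 2/3.
Mean offspring μ = 12/17 + 2·3/17 = 18/17 > 1 (supercritical), so q < 1. The extinction probability is the smaller root: q = (2/17)/(3/17) = 2/3.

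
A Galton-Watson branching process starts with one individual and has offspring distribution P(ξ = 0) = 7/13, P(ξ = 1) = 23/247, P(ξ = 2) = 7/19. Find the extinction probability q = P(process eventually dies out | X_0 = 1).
q = 1

Mean offspring μ = 0·7/13 + 1·23/247 + 2·7/19 = 205/247 ≤ 1. For μ ≤ 1 with offspring not concentrated at 1, the Galton-Watson process goes extinct almost surely, so q = 1.
(Algebraic check: The pgf is f(s) = 7/13 + 23/247·s + 7/19·s². The extinction probability q is the smallest fixed point of f in [0, 1]. Setting s = f(s):
  7/19·s² + (23/247 − 1)·s + 7/13 = 0
  7/19·s² − (7/13 + 7/19)·s + 7/13 = 0
which factors as (s − 1)·(7/19·s − 7/13) = 0, giving roots s = 1 and s = (7/13)/(7/19) = 19/13. Since 19/13 ≥ 1, the smallest root in [0, 1] is s = 1.)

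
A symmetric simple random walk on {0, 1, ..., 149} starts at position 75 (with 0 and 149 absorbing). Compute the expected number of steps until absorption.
E[τ | X_0 = 75] = 5550

Let v_k = E[τ | X_0 = k]. Boundary: v_0 = v_149 = 0. Recurrence: v_k = 1 + (v_{k-1} + v_{k+1})/2 for 1 ≤ k ≤ 148. The particular solution to v_k − (v_{k-1} + v_{k+1})/2 = 1 is v_k = −k^2. Adding homogeneous solution A + B k and matching boundaries gives v_k = k (149 − k). Substituting k = 75: v_75 = 75 · 74 = 5550.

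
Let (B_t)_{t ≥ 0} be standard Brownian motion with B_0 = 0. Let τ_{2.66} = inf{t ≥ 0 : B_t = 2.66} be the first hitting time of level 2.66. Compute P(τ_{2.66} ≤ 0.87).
P(τ_{2.66} ≤ 0.87) = 2(1 − Φ(2.66/√0.87)) = 2(1 − Φ(2.8518)) ≈ 0.0043

By the reflection principle for standard BM, P(τ_b ≤ t) = 2 · P(B_t ≥ b). Since B_t ~ N(0, t), P(B_t ≥ 2.66) = 1 − Φ(2.66/√t) = 1 − Φ(2.66/√0.87) = 1 − Φ(2.8518) ≈ 0.00217. Doubling: P(τ_{2.66} ≤ 0.87) ≈ 2 · 0.00217 = 0.00434 ≈ 0.0043.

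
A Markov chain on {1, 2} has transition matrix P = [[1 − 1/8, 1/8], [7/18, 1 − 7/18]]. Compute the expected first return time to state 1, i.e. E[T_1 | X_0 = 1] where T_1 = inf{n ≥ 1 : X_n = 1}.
E[T_1 | X_0 = 1] = 1/π_1 = 37/28

For an irreducible recurrent Markov chain with stationary distribution π, E[T_i | X_0 = i] = 1/π_i (Kac's formula). Here π_1 = (7/18)/(1/8 + 7/18) = (7/18)/(37/72) = 28/37, so E[T_1 | X_0 = 1] = 1/π_1 = (1/8 + 7/18)/(7/18) = (37/72)/(7/18) = 37/28.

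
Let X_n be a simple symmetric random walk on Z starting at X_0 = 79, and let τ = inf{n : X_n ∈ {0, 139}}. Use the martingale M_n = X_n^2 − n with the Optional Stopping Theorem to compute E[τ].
E[τ] = 4740

M_n = X_n^2 − n is a martingale (since E[X_{n+1}^2 | F_n] = X_n^2 + 1). By OST (τ has finite mean in a bounded region), E[M_τ] = E[M_0] = X_0^2 − 0 = 79^2 = 6241. Also E[M_τ] = E[X_τ^2] − E[τ]. The walk exits at 0 or 139, with P(hit 139 first) = 79/139, so E[X_τ^2] = 139^2 · 79/139 + 0 = 10981. Thus E[τ] = E[X_τ^2] − E[M_τ] = 10981 − 6241 = 4740 = 79(139 − 79) = 4740.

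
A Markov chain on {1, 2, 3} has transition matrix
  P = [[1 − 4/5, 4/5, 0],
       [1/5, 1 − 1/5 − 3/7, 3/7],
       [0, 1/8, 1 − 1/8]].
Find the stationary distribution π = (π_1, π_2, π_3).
π = (7/131, 28/131, 96/131)

This is a birth-death chain on three states, which satisfies detailed balance: π_1 · P_{12} = π_2 · P_{21} and π_2 · P_{23} = π_3 · P_{32}.
From π_1 · 4/5 = π_2 · 1/5: π_2/π_1 = (4/5)/(1/5) = 4.
From π_2 · 3/7 = π_3 · 1/8: π_3/π_2 = (3/7)/(1/8) = 24/7.
Take π_1 proportional to 1; then unnormalized π = (1, 4, 96/7). Normalize by dividing by the sum 131/7:
  π = (7/131, 28/131, 96/131).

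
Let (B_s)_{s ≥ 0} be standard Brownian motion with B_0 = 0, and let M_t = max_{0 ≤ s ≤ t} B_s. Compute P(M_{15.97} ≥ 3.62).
P(M_{15.97} ≥ 3.62) = 2·P(B_{15.97} ≥ 3.62) = 2(1 − Φ(3.62/√15.97)) ≈ 0.3650

By the reflection principle for Brownian motion, P(M_t ≥ a) = 2 · P(B_t ≥ a) for a ≥ 0. Since B_t ~ N(0, t), P(B_t ≥ 3.62) = 1 − Φ(3.62/√t) = 1 − Φ(3.62/√15.97) = 1 − Φ(0.9058). So
  P(M_{15.97} ≥ 3.62) = 2(1 − Φ(0.9058)) ≈ 0.3650.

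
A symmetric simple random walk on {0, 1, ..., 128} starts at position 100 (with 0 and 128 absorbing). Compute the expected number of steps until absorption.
E[τ | X_0 = 100] = 2800

Let v_k = E[τ | X_0 = k]. Boundary: v_0 = v_128 = 0. Recurrence: v_k = 1 + (v_{k-1} + v_{k+1})/2 for 1 ≤ k ≤ 127. The particular solution to v_k − (v_{k-1} + v_{k+1})/2 = 1 is v_k = −k^2. Adding homogeneous solution A + B k and matching boundaries gives v_k = k (128 − k). Substituting k = 100: v_100 = 100 · 28 = 2800.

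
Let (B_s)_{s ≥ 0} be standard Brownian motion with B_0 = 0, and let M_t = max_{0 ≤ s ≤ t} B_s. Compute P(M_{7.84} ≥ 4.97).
P(M_{7.84} ≥ 4.97) = 2·P(B_{7.84} ≥ 4.97) = 2(1 − Φ(4.97/√7.84)) ≈ 0.0759

By the reflection principle for Brownian motion, P(M_t ≥ a) = 2 · P(B_t ≥ a) for a ≥ 0. Since B_t ~ N(0, t), P(B_t ≥ 4.97) = 1 − Φ(4.97/√t) = 1 − Φ(4.97/√7.84) = 1 − Φ(1.7750). So
  P(M_{7.84} ≥ 4.97) = 2(1 − Φ(1.7750)) ≈ 0.0759.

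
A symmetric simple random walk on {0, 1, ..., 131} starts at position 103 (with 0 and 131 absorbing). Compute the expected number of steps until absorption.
E[τ | X_0 = 103] = 2884

Let v_k = E[τ | X_0 = k]. Boundary: v_0 = v_131 = 0. Recurrence: v_k = 1 + (v_{k-1} + v_{k+1})/2 for 1 ≤ k ≤ 130. The particular solution to v_k − (v_{k-1} + v_{k+1})/2 = 1 is v_k = −k^2. Adding homogeneous solution A + B k and matching boundaries gives v_k = k (131 − k). Substituting k = 103: v_103 = 103 · 28 = 2884.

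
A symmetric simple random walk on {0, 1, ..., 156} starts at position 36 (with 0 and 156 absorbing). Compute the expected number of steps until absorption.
E[τ | X_0 = 36] = 4320

Let v_k = E[τ | X_0 = k]. Boundary: v_0 = v_156 = 0. Recurrence: v_k = 1 + (v_{k-1} + v_{k+1})/2 for 1 ≤ k ≤ 155. The particular solution to v_k − (v_{k-1} + v_{k+1})/2 = 1 is v_k = −k^2. Adding homogeneous solution A + B k and matching boundaries gives v_k = k (156 − k). Substituting k = 36: v_36 = 36 · 120 = 4320.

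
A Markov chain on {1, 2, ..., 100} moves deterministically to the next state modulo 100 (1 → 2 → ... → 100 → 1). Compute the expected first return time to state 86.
E[T_86 | X_0 = 86] = 100

The chain cycles deterministically, so starting at state 86 it returns in exactly 100 steps. Equivalently, the stationary distribution is uniform π_j = 1/100 for every state j, so by Kac's formula E[T_86] = 1/π_86 = 100.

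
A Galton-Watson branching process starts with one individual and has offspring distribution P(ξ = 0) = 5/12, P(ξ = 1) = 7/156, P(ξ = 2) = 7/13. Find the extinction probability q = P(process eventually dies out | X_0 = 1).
q = 65/84

The pgf is f(s) = 5/12 + 7/156·s + 7/13·s². The extinction probability q is the smallest fixed point of f in [0, 1]. Setting s = f(s):
  7/13·s² + (7/156 − 1)·s + 5/12 = 0
  7/13·s² − (5/12 + 7/13)·s + 5/12 = 0
which factors as (s − 1)·(7/13·s − 5/12) = 0, giving roots s = 1 and s = (5/12)/(7/13) = 65/84.
Mean offspring μ = 7/156 + 2·7/13 = 175/156 > 1 (supercritical), so q < 1. The extinction probability is the smaller root: q = (5/12)/(7/13) = 65/84.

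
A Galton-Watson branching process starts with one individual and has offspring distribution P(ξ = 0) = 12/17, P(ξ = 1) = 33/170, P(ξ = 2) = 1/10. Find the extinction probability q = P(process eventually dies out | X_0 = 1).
q = 1

Mean offspring μ = 0·12/17 + 1·33/170 + 2·1/10 = 67/170 ≤ 1. For μ ≤ 1 with offspring not concentrated at 1, the Galton-Watson process goes extinct almost surely, so q = 1.
(Algebraic check: The pgf is f(s) = 12/17 + 33/170·s + 1/10·s². The extinction probability q is the smallest fixed point of f in [0, 1]. Setting s = f(s):
  1/10·s² + (33/170 − 1)·s + 12/17 = 0
  1/10·s² − (12/17 + 1/10)·s + 12/17 = 0
which factors as (s − 1)·(1/10·s − 12/17) = 0, giving roots s = 1 and s = (12/17)/(1/10) = 120/17. Since 120/17 ≥ 1, the smallest root in [0, 1] is s = 1.)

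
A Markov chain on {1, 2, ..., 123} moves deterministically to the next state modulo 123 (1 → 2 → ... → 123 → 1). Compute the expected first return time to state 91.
E[T_91 | X_0 = 91] = 123

The chain cycles deterministically, so starting at state 91 it returns in exactly 123 steps. Equivalently, the stationary distribution is uniform π_j = 1/123 for every state j, so by Kac's formula E[T_91] = 1/π_91 = 123.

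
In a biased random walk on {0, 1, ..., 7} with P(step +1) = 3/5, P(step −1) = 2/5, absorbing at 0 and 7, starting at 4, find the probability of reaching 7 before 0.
P(hit 7 before 0) = (1 − (2/3)^4) / (1 − (2/3)^7) = 1755/2059

Let u_k denote P(reach 7 before 0 | start at k). Boundary: u_0 = 0, u_7 = 1. Recurrence: u_k = 3/5·u_{k+1} + 2/5·u_{k-1} for 1 ≤ k ≤ 6. Try u_k = A + B·r^k with r = q/p = (2/5)/(3/5) = 2/3. Substitution satisfies the recurrence; boundary conditions give:
  u_k = (1 − r^k) / (1 − r^N) = (1 − (2/3)^4) / (1 − (2/3)^7) = 1755/2059.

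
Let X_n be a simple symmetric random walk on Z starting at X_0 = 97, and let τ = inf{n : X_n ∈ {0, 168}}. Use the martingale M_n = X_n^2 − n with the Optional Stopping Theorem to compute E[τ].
E[τ] = 6887

M_n = X_n^2 − n is a martingale (since E[X_{n+1}^2 | F_n] = X_n^2 + 1). By OST (τ has finite mean in a bounded region), E[M_τ] = E[M_0] = X_0^2 − 0 = 97^2 = 9409. Also E[M_τ] = E[X_τ^2] − E[τ]. The walk exits at 0 or 168, with P(hit 168 first) = 97/168, so E[X_τ^2] = 168^2 · 97/168 + 0 = 16296. Thus E[τ] = E[X_τ^2] − E[M_τ] = 16296 − 9409 = 6887 = 97(168 − 97) = 6887.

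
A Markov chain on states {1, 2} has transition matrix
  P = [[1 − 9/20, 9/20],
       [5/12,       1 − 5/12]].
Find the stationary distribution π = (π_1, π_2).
π_1 = 25/52, π_2 = 27/52

Solve πP = π with π_1 + π_2 = 1. From πP = π: π_1 · (1 − 9/20) + π_2 · 5/12 = π_1 ⇒ π_2 · 5/12 = π_1 · 9/20 ⇒ π_2/π_1 = (9/20)/(5/12) = 27/25. Together with π_1 + π_2 = 1:
  π_1 = (5/12)/(9/20 + 5/12) = (5/12)/(13/15) = 25/52,
  π_2 = (9/20)/(9/20 + 5/12) = (9/20)/(13/15) = 27/52.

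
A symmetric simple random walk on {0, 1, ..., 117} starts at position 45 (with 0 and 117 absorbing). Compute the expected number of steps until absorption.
E[τ | X_0 = 45] = 3240

Let v_k = E[τ | X_0 = k]. Boundary: v_0 = v_117 = 0. Recurrence: v_k = 1 + (v_{k-1} + v_{k+1})/2 for 1 ≤ k ≤ 116. The particular solution to v_k − (v_{k-1} + v_{k+1})/2 = 1 is v_k = −k^2. Adding homogeneous solution A + B k and matching boundaries gives v_k = k (117 − k). Substituting k = 45: v_45 = 45 · 72 = 3240.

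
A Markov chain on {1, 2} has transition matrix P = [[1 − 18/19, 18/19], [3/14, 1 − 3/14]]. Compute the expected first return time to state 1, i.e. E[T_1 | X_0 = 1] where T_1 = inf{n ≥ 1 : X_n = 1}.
E[T_1 | X_0 = 1] = 1/π_1 = 103/19

For an irreducible recurrent Markov chain with stationary distribution π, E[T_i | X_0 = i] = 1/π_i (Kac's formula). Here π_1 = (3/14)/(18/19 + 3/14) = (3/14)/(309/266) = 19/103, so E[T_1 | X_0 = 1] = 1/π_1 = (18/19 + 3/14)/(3/14) = (309/266)/(3/14) = 103/19.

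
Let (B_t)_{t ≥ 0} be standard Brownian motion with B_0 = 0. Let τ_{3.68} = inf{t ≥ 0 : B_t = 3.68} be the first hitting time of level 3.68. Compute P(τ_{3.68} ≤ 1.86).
P(τ_{3.68} ≤ 1.86) = 2(1 − Φ(3.68/√1.86)) = 2(1 − Φ(2.6983)) ≈ 0.0070

By the reflection principle for standard BM, P(τ_b ≤ t) = 2 · P(B_t ≥ b). Since B_t ~ N(0, t), P(B_t ≥ 3.68) = 1 − Φ(3.68/√t) = 1 − Φ(3.68/√1.86) = 1 − Φ(2.6983) ≈ 0.00348. Doubling: P(τ_{3.68} ≤ 1.86) ≈ 2 · 0.00348 = 0.00696 ≈ 0.0070.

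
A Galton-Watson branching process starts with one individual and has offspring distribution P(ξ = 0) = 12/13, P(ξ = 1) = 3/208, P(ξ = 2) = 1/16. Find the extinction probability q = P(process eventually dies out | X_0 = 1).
q = 1

Mean offspring μ = 0·12/13 + 1·3/208 + 2·1/16 = 29/208 ≤ 1. For μ ≤ 1 with offspring not concentrated at 1, the Galton-Watson process goes extinct almost surely, so q = 1.
(Algebraic check: The pgf is f(s) = 12/13 + 3/208·s + 1/16·s². The extinction probability q is the smallest fixed point of f in [0, 1]. Setting s = f(s):
  1/16·s² + (3/208 − 1)·s + 12/13 = 0
  1/16·s² − (12/13 + 1/16)·s + 12/13 = 0
which factors as (s − 1)·(1/16·s − 12/13) = 0, giving roots s = 1 and s = (12/13)/(1/16) = 192/13. Since 192/13 ≥ 1, the smallest root in [0, 1] is s = 1.)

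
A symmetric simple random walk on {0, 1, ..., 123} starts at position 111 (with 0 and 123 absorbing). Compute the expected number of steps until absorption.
E[τ | X_0 = 111] = 1332

Let v_k = E[τ | X_0 = k]. Boundary: v_0 = v_123 = 0. Recurrence: v_k = 1 + (v_{k-1} + v_{k+1})/2 for 1 ≤ k ≤ 122. The particular solution to v_k − (v_{k-1} + v_{k+1})/2 = 1 is v_k = −k^2. Adding homogeneous solution A + B k and matching boundaries gives v_k = k (123 − k). Substituting k = 111: v_111 = 111 · 12 = 1332.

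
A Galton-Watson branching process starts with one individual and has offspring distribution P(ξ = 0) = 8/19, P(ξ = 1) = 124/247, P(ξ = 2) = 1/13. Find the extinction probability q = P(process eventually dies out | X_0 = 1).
q = 1

Mean offspring μ = 0·8/19 + 1·124/247 + 2·1/13 = 162/247 ≤ 1. For μ ≤ 1 with offspring not concentrated at 1, the Galton-Watson process goes extinct almost surely, so q = 1.
(Algebraic check: The pgf is f(s) = 8/19 + 124/247·s + 1/13·s². The extinction probability q is the smallest fixed point of f in [0, 1]. Setting s = f(s):
  1/13·s² + (124/247 − 1)·s + 8/19 = 0
  1/13·s² − (8/19 + 1/13)·s + 8/19 = 0
which factors as (s − 1)·(1/13·s − 8/19) = 0, giving roots s = 1 and s = (8/19)/(1/13) = 104/19. Since 104/19 ≥ 1, the smallest root in [0, 1] is s = 1.)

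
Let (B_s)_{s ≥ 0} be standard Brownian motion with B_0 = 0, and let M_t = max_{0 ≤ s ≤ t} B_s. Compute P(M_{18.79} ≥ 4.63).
P(M_{18.79} ≥ 4.63) = 2·P(B_{18.79} ≥ 4.63) = 2(1 − Φ(4.63/√18.79)) ≈ 0.2855

By the reflection principle for Brownian motion, P(M_t ≥ a) = 2 · P(B_t ≥ a) for a ≥ 0. Since B_t ~ N(0, t), P(B_t ≥ 4.63) = 1 − Φ(4.63/√t) = 1 − Φ(4.63/√18.79) = 1 − Φ(1.0681). So
  P(M_{18.79} ≥ 4.63) = 2(1 − Φ(1.0681)) ≈ 0.2855.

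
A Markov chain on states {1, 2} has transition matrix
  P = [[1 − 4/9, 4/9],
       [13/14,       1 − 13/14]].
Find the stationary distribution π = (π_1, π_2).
π_1 = 117/173, π_2 = 56/173

Solve πP = π with π_1 + π_2 = 1. From πP = π: π_1 · (1 − 4/9) + π_2 · 13/14 = π_1 ⇒ π_2 · 13/14 = π_1 · 4/9 ⇒ π_2/π_1 = (4/9)/(13/14) = 56/117. Together with π_1 + π_2 = 1:
  π_1 = (13/14)/(4/9 + 13/14) = (13/14)/(173/126) = 117/173,
  π_2 = (4/9)/(4/9 + 13/14) = (4/9)/(173/126) = 56/173.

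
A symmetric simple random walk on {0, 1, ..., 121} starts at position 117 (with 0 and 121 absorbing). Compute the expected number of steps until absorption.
E[τ | X_0 = 117] = 468

Let v_k = E[τ | X_0 = k]. Boundary: v_0 = v_121 = 0. Recurrence: v_k = 1 + (v_{k-1} + v_{k+1})/2 for 1 ≤ k ≤ 120. The particular solution to v_k − (v_{k-1} + v_{k+1})/2 = 1 is v_k = −k^2. Adding homogeneous solution A + B k and matching boundaries gives v_k = k (121 − k). Substituting k = 117: v_117 = 117 · 4 = 468.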